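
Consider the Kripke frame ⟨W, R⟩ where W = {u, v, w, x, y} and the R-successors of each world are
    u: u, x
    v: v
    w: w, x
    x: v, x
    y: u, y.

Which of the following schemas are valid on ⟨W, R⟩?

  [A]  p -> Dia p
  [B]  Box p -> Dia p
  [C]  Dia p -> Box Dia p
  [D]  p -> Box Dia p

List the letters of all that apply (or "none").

A, B

R is reflexive: each world relates to itself.
R is not symmetric: u R x but not x R u.
R is not euclidean: u R x and u R u but not x R u.
R is serial: every world has an R-successor.
(A) the dual of axiom T: valid iff R is reflexive. R is reflexive — valid.
(B) Box p -> Dia p is axiom D, which corresponds to seriality. R is serial — valid.
(C) axiom 5: valid iff R is euclidean. R is not euclidean — not valid.
(D) p -> Box Dia p (axiom B) characterises the symmetric frames. R is not symmetric — not valid.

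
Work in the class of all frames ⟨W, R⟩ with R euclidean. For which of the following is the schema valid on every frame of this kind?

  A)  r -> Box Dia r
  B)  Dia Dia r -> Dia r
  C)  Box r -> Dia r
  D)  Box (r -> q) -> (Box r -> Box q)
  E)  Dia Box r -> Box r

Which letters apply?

(A) r -> Box Dia r is axiom B; it is valid on a frame exactly when R is symmetric. Such an R need not be symmetric, so not valid.
(B) Dia Dia r -> Dia r is the dual of axiom 4; it is valid on a frame exactly when R is transitive. Such an R need not be transitive, so not valid.
(C) Box r -> Dia r is axiom D, which corresponds to seriality. Such an R need not be serial — not valid.
(D) Box (r -> q) -> (Box r -> Box q) is the K axiom; it holds on all frames — valid.
(E) the dual of axiom 5: valid iff R is euclidean. Every such R is euclidean — valid.

D, E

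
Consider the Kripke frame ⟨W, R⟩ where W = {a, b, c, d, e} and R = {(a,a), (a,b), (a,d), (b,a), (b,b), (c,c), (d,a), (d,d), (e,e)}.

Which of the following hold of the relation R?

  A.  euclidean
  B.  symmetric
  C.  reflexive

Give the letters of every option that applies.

B, C

(A) not euclidean: a R b and a R d but not b R d.
(B) symmetric: every R-edge is matched by its reverse.
(C) reflexive: each world relates to itself.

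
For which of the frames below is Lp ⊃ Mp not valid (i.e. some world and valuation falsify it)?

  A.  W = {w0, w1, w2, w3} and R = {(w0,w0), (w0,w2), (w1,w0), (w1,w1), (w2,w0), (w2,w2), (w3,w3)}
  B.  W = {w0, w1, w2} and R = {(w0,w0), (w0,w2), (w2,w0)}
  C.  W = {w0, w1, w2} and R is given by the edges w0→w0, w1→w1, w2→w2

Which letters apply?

B

The schema Lp ⊃ Mp is axiom D; it is valid on a frame iff R is serial.
(A) R is serial (every world has an R-successor), so the schema is valid here.
(B) R is not serial (w1 has no R-successor), so the schema fails here.
(C) R is serial (every world has an R-successor), so the schema is valid here.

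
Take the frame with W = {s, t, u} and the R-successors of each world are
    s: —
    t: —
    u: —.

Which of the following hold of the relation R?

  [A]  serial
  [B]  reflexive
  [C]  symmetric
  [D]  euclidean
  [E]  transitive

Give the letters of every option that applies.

C, D, E

(A) not serial: s has no R-successor.
(B) not reflexive: not s R s.
(C) symmetric: every R-edge is matched by its reverse.
(D) euclidean: any two R-successors of the same world are R-related.
(E) transitive: R is closed under composition.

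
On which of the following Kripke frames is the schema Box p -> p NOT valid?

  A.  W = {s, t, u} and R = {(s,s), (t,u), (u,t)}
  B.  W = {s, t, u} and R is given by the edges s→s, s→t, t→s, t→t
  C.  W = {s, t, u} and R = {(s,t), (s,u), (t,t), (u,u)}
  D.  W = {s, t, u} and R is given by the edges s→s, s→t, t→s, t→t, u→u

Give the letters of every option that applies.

A, B, C

The schema Box p -> p is axiom T; it is valid on a frame iff R is reflexive.
(A) R is not reflexive (not t R t), so the schema fails here.
(B) R is not reflexive (not u R u), so the schema fails here.
(C) R is not reflexive (not s R s), so the schema fails here.
(D) R is reflexive (each world relates to itself), so the schema is valid here.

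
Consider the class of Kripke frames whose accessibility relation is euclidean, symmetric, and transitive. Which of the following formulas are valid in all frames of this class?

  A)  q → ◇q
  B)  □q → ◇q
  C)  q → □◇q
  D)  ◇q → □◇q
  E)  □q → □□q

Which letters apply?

C, D, E

(A) q → ◇q (the dual of axiom T) characterises the reflexive frames. Such an R need not be reflexive — not valid.
(B) □q → ◇q is axiom D, which corresponds to seriality. Such an R need not be serial — not valid.
(C) q → □◇q (axiom B) characterises the symmetric frames. Every such R is symmetric — valid.
(D) ◇q → □◇q is axiom 5; it is valid on a frame exactly when R is euclidean. Every such R is euclidean, so valid.
(E) □q → □□q (axiom 4) characterises the transitive frames. Every such R is transitive — valid.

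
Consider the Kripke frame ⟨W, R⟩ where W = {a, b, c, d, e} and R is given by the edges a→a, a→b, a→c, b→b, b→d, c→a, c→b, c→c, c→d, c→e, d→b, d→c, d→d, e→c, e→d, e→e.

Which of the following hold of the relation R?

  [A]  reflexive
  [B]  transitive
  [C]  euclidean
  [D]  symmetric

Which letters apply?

A

(A) reflexive: each world relates to itself.
(B) not transitive: a R b and b R d but not a R d.
(C) not euclidean: a R b and a R a but not b R a.
(D) not symmetric: a R b but not b R a.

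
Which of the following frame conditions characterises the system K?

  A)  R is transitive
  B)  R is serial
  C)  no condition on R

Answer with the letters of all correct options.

(A) this class determines K4, not K.
(B) this class determines D, not K.
(C) K is sound and complete for exactly this class.

C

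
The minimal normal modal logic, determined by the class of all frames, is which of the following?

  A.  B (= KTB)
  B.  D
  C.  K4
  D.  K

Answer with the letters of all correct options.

D

(A) B (= KTB) is determined by the class of reflexive and symmetric frames.
(B) D is determined by the class of serial frames.
(C) K4 is determined by the class of transitive frames.
(D) K is determined by exactly this class.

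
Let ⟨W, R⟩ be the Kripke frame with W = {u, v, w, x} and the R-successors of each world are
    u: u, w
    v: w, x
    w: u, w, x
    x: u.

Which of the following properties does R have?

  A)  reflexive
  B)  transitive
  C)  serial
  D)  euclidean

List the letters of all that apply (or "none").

(A) not reflexive: not v R v.
(B) not transitive: u R w and w R x but not u R x.
(C) serial: every world has an R-successor.
(D) not euclidean: v R x and v R w but not x R w.

C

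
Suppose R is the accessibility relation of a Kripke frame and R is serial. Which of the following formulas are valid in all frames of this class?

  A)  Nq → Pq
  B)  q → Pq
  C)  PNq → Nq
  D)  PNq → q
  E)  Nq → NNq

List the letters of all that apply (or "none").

A

(A) Nq → Pq (axiom D) characterises the serial frames. Every such R is serial — valid.
(B) q → Pq (the dual of axiom T) characterises the reflexive frames. Such an R need not be reflexive — not valid.
(C) PNq → Nq (the dual of axiom 5) characterises the euclidean frames. Such an R need not be euclidean — not valid.
(D) PNq → q (the dual of axiom B) characterises the symmetric frames. Such an R need not be symmetric — not valid.
(E) Nq → NNq (axiom 4) characterises the transitive frames. Such an R need not be transitive — not valid.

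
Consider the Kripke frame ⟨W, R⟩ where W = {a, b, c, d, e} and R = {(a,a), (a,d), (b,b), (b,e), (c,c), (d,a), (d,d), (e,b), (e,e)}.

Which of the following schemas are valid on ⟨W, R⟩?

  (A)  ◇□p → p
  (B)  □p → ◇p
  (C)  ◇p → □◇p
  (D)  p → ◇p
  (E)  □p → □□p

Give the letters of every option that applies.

R is reflexive: each world relates to itself.
R is symmetric: every R-edge is matched by its reverse.
R is transitive: R is closed under composition.
R is euclidean: any two R-successors of the same world are R-related.
R is serial: every world has an R-successor.
(A) the dual of axiom B: valid iff R is symmetric. R is symmetric — valid.
(B) □p → ◇p is axiom D, which corresponds to seriality. R is serial — valid.
(C) ◇p → □◇p is axiom 5, which corresponds to the euclidean property. R is euclidean — valid.
(D) p → ◇p (the dual of axiom T) characterises the reflexive frames. R is reflexive — valid.
(E) □p → □□p is axiom 4; it is valid on a frame exactly when R is transitive. R is transitive, so valid.

A, B, C, D, E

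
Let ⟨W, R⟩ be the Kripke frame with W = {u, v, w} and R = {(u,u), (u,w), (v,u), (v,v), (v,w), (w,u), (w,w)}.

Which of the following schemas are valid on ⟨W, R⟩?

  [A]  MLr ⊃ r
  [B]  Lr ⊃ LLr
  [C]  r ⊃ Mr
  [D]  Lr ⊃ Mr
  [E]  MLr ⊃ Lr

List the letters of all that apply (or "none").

R is reflexive: each world relates to itself.
R is not symmetric: v R u but not u R v.
R is transitive: R is closed under composition.
R is not euclidean: v R u and v R v but not u R v.
R is serial: every world has an R-successor.
(A) MLr ⊃ r (the dual of axiom B) characterises the symmetric frames. R is not symmetric — not valid.
(B) Lr ⊃ LLr is axiom 4; it is valid on a frame exactly when R is transitive. R is transitive, so valid.
(C) the dual of axiom T: valid iff R is reflexive. R is reflexive — valid.
(D) Lr ⊃ Mr is axiom D, which corresponds to seriality. R is serial — valid.
(E) the dual of axiom 5: valid iff R is euclidean. R is not euclidean — not valid.

B, C, D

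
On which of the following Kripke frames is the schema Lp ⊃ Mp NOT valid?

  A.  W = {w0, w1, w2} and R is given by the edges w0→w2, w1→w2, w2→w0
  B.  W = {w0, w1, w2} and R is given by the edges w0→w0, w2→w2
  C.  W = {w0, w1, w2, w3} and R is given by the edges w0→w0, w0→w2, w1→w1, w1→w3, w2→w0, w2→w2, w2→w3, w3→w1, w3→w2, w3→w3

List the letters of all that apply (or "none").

B

The schema Lp ⊃ Mp is axiom D; it is valid on a frame iff R is serial.
(A) R is serial (every world has an R-successor), so the schema is valid here.
(B) R is not serial (w1 has no R-successor), so the schema fails here.
(C) R is serial (every world has an R-successor), so the schema is valid here.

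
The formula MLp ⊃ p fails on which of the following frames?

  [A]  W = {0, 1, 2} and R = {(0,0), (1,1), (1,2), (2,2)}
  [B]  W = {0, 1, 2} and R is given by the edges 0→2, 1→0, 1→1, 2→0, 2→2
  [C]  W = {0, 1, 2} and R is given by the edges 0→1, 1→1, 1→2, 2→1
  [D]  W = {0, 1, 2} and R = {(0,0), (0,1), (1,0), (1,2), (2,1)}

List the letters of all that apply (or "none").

The schema MLp ⊃ p is the dual of axiom B; it is valid on a frame iff R is symmetric.
(A) R is not symmetric (1 R 2 but not 2 R 1), so the schema fails here.
(B) R is not symmetric (1 R 0 but not 0 R 1), so the schema fails here.
(C) R is not symmetric (0 R 1 but not 1 R 0), so the schema fails here.
(D) R is symmetric (every R-edge is matched by its reverse), so the schema is valid here.

A, B, C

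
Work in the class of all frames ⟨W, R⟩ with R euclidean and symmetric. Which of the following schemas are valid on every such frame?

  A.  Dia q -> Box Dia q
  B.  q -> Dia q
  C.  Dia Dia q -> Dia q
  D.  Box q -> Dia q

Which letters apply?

A symmetric euclidean relation is transitive (uRv and vRw give vRu by symmetry, then uRw by the euclidean condition, applied at v).
(A) axiom 5: valid iff R is euclidean. Every such R is euclidean — valid.
(B) the dual of axiom T: valid iff R is reflexive. Such an R need not be reflexive — not valid.
(C) the dual of axiom 4: valid iff R is transitive. Every such R is transitive — valid.
(D) axiom D: valid iff R is serial. Such an R need not be serial — not valid.

A, C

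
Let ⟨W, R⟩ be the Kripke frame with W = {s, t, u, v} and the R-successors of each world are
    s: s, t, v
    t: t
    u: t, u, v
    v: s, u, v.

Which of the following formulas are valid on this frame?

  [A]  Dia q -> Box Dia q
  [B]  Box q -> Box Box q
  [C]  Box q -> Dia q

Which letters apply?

C

R is not transitive: s R v and v R u but not s R u.
R is not euclidean: s R t and s R s but not t R s.
R is serial: every world has an R-successor.
(A) Dia q -> Box Dia q is axiom 5, which corresponds to the euclidean property. R is not euclidean — not valid.
(B) Box q -> Box Box q is axiom 4; it is valid on a frame exactly when R is transitive. R is not transitive, so not valid.
(C) Box q -> Dia q (axiom D) characterises the serial frames. R is serial — valid.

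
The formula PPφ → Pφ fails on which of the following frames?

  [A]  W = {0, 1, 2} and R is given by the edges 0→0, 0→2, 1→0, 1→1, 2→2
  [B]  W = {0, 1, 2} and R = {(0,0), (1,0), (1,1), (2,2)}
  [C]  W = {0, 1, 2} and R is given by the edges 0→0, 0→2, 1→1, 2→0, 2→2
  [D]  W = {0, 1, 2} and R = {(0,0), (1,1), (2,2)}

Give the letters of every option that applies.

A

The schema PPφ → Pφ is the dual of axiom 4; it is valid on a frame iff R is transitive.
(A) R is not transitive (1 R 0 and 0 R 2 but not 1 R 2), so the schema fails here.
(B) R is transitive (R is closed under composition), so the schema is valid here.
(C) R is transitive (R is closed under composition), so the schema is valid here.
(D) R is transitive (R is closed under composition), so the schema is valid here.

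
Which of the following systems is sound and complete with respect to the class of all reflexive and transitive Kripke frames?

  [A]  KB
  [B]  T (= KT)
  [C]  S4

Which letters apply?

C

(A) KB is determined by the class of symmetric frames.
(B) T (= KT) is determined by the class of reflexive frames.
(C) S4 is determined by exactly this class.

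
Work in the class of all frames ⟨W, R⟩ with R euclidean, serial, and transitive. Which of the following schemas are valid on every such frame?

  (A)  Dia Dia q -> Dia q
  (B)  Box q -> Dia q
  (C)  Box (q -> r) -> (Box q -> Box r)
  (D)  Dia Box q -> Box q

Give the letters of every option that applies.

A, B, C, D

(A) Dia Dia q -> Dia q is the dual of axiom 4, which corresponds to transitivity. Every such R is transitive — valid.
(B) Box q -> Dia q is axiom D; it is valid on a frame exactly when R is serial. Every such R is serial, so valid.
(C) Box (q -> r) -> (Box q -> Box r) is the K axiom; it holds on all frames — valid.
(D) Dia Box q -> Box q is the dual of axiom 5; it is valid on a frame exactly when R is euclidean. Every such R is euclidean, so valid.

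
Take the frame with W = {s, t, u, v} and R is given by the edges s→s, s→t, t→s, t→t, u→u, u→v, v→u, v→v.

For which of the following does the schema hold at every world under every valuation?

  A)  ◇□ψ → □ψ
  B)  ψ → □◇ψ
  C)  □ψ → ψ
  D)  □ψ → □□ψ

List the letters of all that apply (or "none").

R is reflexive: each world relates to itself.
R is symmetric: every R-edge is matched by its reverse.
R is transitive: R is closed under composition.
R is euclidean: any two R-successors of the same world are R-related.
(A) ◇□ψ → □ψ (the dual of axiom 5) characterises the euclidean frames. R is euclidean — valid.
(B) axiom B: valid iff R is symmetric. R is symmetric — valid.
(C) □ψ → ψ is axiom T, which corresponds to reflexivity. R is reflexive — valid.
(D) □ψ → □□ψ (axiom 4) characterises the transitive frames. R is transitive — valid.

A, B, C, D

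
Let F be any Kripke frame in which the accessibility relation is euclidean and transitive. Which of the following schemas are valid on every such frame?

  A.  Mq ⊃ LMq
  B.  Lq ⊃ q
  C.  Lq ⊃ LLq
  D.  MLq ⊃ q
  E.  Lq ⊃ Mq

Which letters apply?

A, C

(A) axiom 5: valid iff R is euclidean. Every such R is euclidean — valid.
(B) axiom T: valid iff R is reflexive. Such an R need not be reflexive — not valid.
(C) Lq ⊃ LLq is axiom 4, which corresponds to transitivity. Every such R is transitive — valid.
(D) the dual of axiom B: valid iff R is symmetric. Such an R need not be symmetric — not valid.
(E) axiom D: valid iff R is serial. Such an R need not be serial — not valid.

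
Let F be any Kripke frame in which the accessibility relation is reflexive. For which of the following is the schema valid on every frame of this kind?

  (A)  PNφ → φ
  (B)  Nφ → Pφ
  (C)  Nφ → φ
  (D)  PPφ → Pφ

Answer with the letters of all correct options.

B, C

A reflexive relation is serial.
(A) PNφ → φ (the dual of axiom B) characterises the symmetric frames. Such an R need not be symmetric — not valid.
(B) Nφ → Pφ (axiom D) characterises the serial frames. Every such R is serial — valid.
(C) Nφ → φ (axiom T) characterises the reflexive frames. Every such R is reflexive — valid.
(D) PPφ → Pφ is the dual of axiom 4; it is valid on a frame exactly when R is transitive. Such an R need not be transitive, so not valid.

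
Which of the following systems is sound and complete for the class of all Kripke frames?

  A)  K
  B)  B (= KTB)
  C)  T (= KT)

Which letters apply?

A

(A) K is determined by exactly this class.
(B) B (= KTB) is determined by the class of reflexive and symmetric frames.
(C) T (= KT) is determined by the class of reflexive frames.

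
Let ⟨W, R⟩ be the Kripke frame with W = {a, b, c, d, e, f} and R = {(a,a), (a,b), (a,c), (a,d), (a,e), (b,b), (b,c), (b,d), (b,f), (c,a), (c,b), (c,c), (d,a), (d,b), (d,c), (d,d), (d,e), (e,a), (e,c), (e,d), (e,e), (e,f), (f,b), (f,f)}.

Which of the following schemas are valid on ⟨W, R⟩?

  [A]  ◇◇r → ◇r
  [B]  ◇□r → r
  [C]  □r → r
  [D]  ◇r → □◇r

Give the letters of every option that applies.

R is reflexive: each world relates to itself.
R is not symmetric: a R b but not b R a.
R is not transitive: a R b and b R f but not a R f.
R is not euclidean: a R b and a R a but not b R a.
(A) ◇◇r → ◇r is the dual of axiom 4, which corresponds to transitivity. R is not transitive — not valid.
(B) the dual of axiom B: valid iff R is symmetric. R is not symmetric — not valid.
(C) □r → r is axiom T, which corresponds to reflexivity. R is reflexive — valid.
(D) ◇r → □◇r is axiom 5; it is valid on a frame exactly when R is euclidean. R is not euclidean, so not valid.

C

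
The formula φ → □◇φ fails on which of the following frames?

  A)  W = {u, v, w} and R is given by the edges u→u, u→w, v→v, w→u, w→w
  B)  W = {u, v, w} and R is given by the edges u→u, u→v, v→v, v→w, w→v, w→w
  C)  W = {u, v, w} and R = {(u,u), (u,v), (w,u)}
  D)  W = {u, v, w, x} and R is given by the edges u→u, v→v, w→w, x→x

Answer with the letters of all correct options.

B, C

The schema φ → □◇φ is axiom B; it is valid on a frame iff R is symmetric.
(A) R is symmetric (every R-edge is matched by its reverse), so the schema is valid here.
(B) R is not symmetric (u R v but not v R u), so the schema fails here.
(C) R is not symmetric (u R v but not v R u), so the schema fails here.
(D) R is symmetric (every R-edge is matched by its reverse), so the schema is valid here.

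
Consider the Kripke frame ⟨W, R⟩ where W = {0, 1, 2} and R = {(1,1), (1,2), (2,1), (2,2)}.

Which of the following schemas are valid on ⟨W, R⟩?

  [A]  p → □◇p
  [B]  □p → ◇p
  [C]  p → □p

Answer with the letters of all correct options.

A

R is symmetric: every R-edge is matched by its reverse.
R is not serial: 0 has no R-successor.
R is not a subset of the identity: 1 R 2 with 1 ≠ 2.
(A) p → □◇p (axiom B) characterises the symmetric frames. R is symmetric — valid.
(B) □p → ◇p is axiom D, which corresponds to seriality. R is not serial — not valid.
(C) p → □p is valid only on frames where every R-edge is a self-loop. Here R ⊄ identity — not valid.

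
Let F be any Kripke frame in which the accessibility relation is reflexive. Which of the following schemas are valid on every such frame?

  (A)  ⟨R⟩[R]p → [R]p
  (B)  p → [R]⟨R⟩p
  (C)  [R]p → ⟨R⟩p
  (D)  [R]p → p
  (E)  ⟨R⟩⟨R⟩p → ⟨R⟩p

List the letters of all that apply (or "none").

A reflexive relation is serial.
(A) ⟨R⟩[R]p → [R]p is the dual of axiom 5; it is valid on a frame exactly when R is euclidean. Such an R need not be euclidean, so not valid.
(B) p → [R]⟨R⟩p is axiom B, which corresponds to symmetry. Such an R need not be symmetric — not valid.
(C) [R]p → ⟨R⟩p is axiom D; it is valid on a frame exactly when R is serial. Every such R is serial, so valid.
(D) axiom T: valid iff R is reflexive. Every such R is reflexive — valid.
(E) the dual of axiom 4: valid iff R is transitive. Such an R need not be transitive — not valid.

C, D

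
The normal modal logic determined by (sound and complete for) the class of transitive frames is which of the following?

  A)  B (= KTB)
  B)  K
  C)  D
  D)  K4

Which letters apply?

D

(A) B (= KTB) is determined by the class of reflexive and symmetric frames.
(B) K is determined by the class of arbitrary frames.
(C) D is determined by the class of serial frames.
(D) K4 is determined by exactly this class.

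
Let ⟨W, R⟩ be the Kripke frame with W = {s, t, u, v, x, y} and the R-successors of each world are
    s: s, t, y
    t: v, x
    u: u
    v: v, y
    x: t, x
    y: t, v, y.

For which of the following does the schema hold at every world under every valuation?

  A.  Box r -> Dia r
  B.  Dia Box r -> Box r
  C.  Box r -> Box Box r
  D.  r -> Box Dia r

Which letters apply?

A

R is not symmetric: s R t but not t R s.
R is not transitive: s R t and t R v but not s R v.
R is not euclidean: s R t and s R s but not t R s.
R is serial: every world has an R-successor.
(A) Box r -> Dia r is axiom D, which corresponds to seriality. R is serial — valid.
(B) Dia Box r -> Box r is the dual of axiom 5; it is valid on a frame exactly when R is euclidean. R is not euclidean, so not valid.
(C) Box r -> Box Box r is axiom 4; it is valid on a frame exactly when R is transitive. R is not transitive, so not valid.
(D) r -> Box Dia r (axiom B) characterises the symmetric frames. R is not symmetric — not valid.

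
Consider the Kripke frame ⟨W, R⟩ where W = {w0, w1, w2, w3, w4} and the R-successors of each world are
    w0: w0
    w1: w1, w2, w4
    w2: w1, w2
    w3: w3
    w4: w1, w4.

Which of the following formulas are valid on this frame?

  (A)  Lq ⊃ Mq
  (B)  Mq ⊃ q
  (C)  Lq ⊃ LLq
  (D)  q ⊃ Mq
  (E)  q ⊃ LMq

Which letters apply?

A, D, E

R is reflexive: each world relates to itself.
R is symmetric: every R-edge is matched by its reverse.
R is not transitive: w2 R w1 and w1 R w4 but not w2 R w4.
R is serial: every world has an R-successor.
R is not a subset of the identity: w1 R w2 with w1 ≠ w2.
(A) axiom D: valid iff R is serial. R is serial — valid.
(B) Mq ⊃ q is valid only on frames where every R-edge is a self-loop. Here R ⊄ identity — not valid.
(C) Lq ⊃ LLq is axiom 4; it is valid on a frame exactly when R is transitive. R is not transitive, so not valid.
(D) q ⊃ Mq is the dual of axiom T; it is valid on a frame exactly when R is reflexive. R is reflexive, so valid.
(E) q ⊃ LMq is axiom B, which corresponds to symmetry. R is symmetric — valid.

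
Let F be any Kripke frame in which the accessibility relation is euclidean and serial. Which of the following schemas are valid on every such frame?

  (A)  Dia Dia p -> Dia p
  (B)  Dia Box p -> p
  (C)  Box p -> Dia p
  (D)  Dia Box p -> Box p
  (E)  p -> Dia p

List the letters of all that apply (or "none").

(A) Dia Dia p -> Dia p is the dual of axiom 4, which corresponds to transitivity. Such an R need not be transitive — not valid.
(B) Dia Box p -> p is the dual of axiom B; it is valid on a frame exactly when R is symmetric. Such an R need not be symmetric, so not valid.
(C) axiom D: valid iff R is serial. Every such R is serial — valid.
(D) Dia Box p -> Box p (the dual of axiom 5) characterises the euclidean frames. Every such R is euclidean — valid.
(E) p -> Dia p (the dual of axiom T) characterises the reflexive frames. Such an R need not be reflexive — not valid.

C, D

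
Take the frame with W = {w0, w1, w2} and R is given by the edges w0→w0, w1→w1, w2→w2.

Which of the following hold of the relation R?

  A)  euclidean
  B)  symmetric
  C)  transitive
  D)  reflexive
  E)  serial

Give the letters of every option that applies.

(A) euclidean: any two R-successors of the same world are R-related.
(B) symmetric: every R-edge is matched by its reverse.
(C) transitive: R is closed under composition.
(D) reflexive: each world relates to itself.
(E) serial: every world has an R-successor.

A, B, C, D, E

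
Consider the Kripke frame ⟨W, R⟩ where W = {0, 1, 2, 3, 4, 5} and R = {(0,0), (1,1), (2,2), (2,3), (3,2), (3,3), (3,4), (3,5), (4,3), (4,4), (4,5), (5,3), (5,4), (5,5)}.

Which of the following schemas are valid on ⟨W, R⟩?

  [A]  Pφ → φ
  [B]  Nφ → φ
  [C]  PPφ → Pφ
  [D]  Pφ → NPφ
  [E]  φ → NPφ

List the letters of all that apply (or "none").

R is reflexive: each world relates to itself.
R is symmetric: every R-edge is matched by its reverse.
R is not transitive: 2 R 3 and 3 R 4 but not 2 R 4.
R is not euclidean: 3 R 2 and 3 R 4 but not 2 R 4.
R is not a subset of the identity: 2 R 3 with 2 ≠ 3.
(A) Pφ → φ is valid only on frames where every R-edge is a self-loop. Here R ⊄ identity — not valid.
(B) axiom T: valid iff R is reflexive. R is reflexive — valid.
(C) the dual of axiom 4: valid iff R is transitive. R is not transitive — not valid.
(D) Pφ → NPφ (axiom 5) characterises the euclidean frames. R is not euclidean — not valid.
(E) φ → NPφ (axiom B) characterises the symmetric frames. R is symmetric — valid.

B, E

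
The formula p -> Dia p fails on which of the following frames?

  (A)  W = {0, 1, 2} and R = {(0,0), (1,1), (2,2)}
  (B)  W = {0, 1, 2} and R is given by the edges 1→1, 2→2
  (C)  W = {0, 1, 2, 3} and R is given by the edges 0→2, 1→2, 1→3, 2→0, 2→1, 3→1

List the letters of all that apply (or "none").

B, C

The schema p -> Dia p is the dual of axiom T; it is valid on a frame iff R is reflexive.
(A) R is reflexive (each world relates to itself), so the schema is valid here.
(B) R is not reflexive (not 0 R 0), so the schema fails here.
(C) R is not reflexive (not 0 R 0), so the schema fails here.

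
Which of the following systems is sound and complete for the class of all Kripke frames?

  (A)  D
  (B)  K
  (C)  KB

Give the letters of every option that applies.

(A) D is determined by the class of serial frames.
(B) K is determined by exactly this class.
(C) KB is determined by the class of symmetric frames.

B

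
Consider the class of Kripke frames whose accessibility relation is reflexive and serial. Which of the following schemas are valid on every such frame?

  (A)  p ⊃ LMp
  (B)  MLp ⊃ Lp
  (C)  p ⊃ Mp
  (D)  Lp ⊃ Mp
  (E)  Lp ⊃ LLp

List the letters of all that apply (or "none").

C, D

(A) p ⊃ LMp (axiom B) characterises the symmetric frames. Such an R need not be symmetric — not valid.
(B) MLp ⊃ Lp (the dual of axiom 5) characterises the euclidean frames. Such an R need not be euclidean — not valid.
(C) p ⊃ Mp (the dual of axiom T) characterises the reflexive frames. Every such R is reflexive — valid.
(D) Lp ⊃ Mp (axiom D) characterises the serial frames. Every such R is serial — valid.
(E) Lp ⊃ LLp is axiom 4; it is valid on a frame exactly when R is transitive. Such an R need not be transitive, so not valid.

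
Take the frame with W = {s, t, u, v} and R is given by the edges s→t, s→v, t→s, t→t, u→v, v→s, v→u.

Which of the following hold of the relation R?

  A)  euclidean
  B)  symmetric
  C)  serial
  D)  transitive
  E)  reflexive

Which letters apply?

(A) not euclidean: s R t and s R v but not t R v.
(B) symmetric: every R-edge is matched by its reverse.
(C) serial: every world has an R-successor.
(D) not transitive: s R t and t R s but not s R s.
(E) not reflexive: not s R s.

B, C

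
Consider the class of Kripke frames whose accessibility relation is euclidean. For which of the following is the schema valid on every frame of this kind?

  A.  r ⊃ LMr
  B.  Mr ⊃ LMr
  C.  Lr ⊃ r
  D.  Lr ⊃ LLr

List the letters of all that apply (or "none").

(A) r ⊃ LMr is axiom B; it is valid on a frame exactly when R is symmetric. Such an R need not be symmetric, so not valid.
(B) Mr ⊃ LMr is axiom 5, which corresponds to the euclidean property. Every such R is euclidean — valid.
(C) Lr ⊃ r is axiom T, which corresponds to reflexivity. Such an R need not be reflexive — not valid.
(D) axiom 4: valid iff R is transitive. Such an R need not be transitive — not valid.

B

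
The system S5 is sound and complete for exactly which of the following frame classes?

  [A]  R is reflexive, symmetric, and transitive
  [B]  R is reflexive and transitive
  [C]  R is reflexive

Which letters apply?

A

(A) S5 is sound and complete for exactly this class.
(B) this class determines S4, not S5.
(C) this class determines T (= KT), not S5.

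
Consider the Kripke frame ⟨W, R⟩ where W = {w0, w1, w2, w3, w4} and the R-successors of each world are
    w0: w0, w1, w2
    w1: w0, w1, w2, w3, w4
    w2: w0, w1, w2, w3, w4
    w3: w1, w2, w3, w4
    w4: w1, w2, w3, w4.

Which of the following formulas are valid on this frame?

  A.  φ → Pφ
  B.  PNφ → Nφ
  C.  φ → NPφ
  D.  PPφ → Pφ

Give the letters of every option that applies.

A, C

R is reflexive: each world relates to itself.
R is symmetric: every R-edge is matched by its reverse.
R is not transitive: w0 R w1 and w1 R w3 but not w0 R w3.
R is not euclidean: w1 R w0 and w1 R w3 but not w0 R w3.
(A) the dual of axiom T: valid iff R is reflexive. R is reflexive — valid.
(B) PNφ → Nφ (the dual of axiom 5) characterises the euclidean frames. R is not euclidean — not valid.
(C) φ → NPφ (axiom B) characterises the symmetric frames. R is symmetric — valid.
(D) PPφ → Pφ is the dual of axiom 4, which corresponds to transitivity. R is not transitive — not valid.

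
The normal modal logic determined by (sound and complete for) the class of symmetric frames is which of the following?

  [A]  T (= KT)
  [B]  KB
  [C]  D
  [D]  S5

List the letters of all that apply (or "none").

(A) T (= KT) is determined by the class of reflexive frames.
(B) KB is determined by exactly this class.
(C) D is determined by the class of serial frames.
(D) S5 is determined by the class of reflexive, symmetric, and transitive frames.

B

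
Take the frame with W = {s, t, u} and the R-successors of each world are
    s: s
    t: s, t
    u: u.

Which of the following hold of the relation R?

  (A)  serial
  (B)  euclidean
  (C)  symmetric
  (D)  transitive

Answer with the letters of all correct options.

A, D

(A) serial: every world has an R-successor.
(B) not euclidean: t R s and t R t but not s R t.
(C) not symmetric: t R s but not s R t.
(D) transitive: R is closed under composition.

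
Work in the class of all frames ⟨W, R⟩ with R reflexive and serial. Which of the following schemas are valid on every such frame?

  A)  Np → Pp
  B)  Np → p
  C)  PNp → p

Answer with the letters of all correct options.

(A) Np → Pp (axiom D) characterises the serial frames. Every such R is serial — valid.
(B) axiom T: valid iff R is reflexive. Every such R is reflexive — valid.
(C) the dual of axiom B: valid iff R is symmetric. Such an R need not be symmetric — not valid.

A, B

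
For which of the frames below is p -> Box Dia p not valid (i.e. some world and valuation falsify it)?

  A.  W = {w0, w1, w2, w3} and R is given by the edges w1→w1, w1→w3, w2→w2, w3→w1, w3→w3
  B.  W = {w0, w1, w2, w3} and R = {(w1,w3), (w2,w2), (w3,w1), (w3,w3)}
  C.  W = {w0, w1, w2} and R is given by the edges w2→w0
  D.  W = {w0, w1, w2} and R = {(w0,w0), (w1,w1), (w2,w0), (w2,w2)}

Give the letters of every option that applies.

C, D

The schema p -> Box Dia p is axiom B; it is valid on a frame iff R is symmetric.
(A) R is symmetric (every R-edge is matched by its reverse), so the schema is valid here.
(B) R is symmetric (every R-edge is matched by its reverse), so the schema is valid here.
(C) R is not symmetric (w2 R w0 but not w0 R w2), so the schema fails here.
(D) R is not symmetric (w2 R w0 but not w0 R w2), so the schema fails here.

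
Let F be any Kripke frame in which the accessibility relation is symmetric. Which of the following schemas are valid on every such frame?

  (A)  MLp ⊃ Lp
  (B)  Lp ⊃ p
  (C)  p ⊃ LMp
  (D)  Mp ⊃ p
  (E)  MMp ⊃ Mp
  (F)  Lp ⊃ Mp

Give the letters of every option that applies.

C

(A) the dual of axiom 5: valid iff R is euclidean. Such an R need not be euclidean — not valid.
(B) Lp ⊃ p is axiom T; it is valid on a frame exactly when R is reflexive. Such an R need not be reflexive, so not valid.
(C) axiom B: valid iff R is symmetric. Every such R is symmetric — valid.
(D) Mp ⊃ p is the converse of T; it holds exactly when R ⊆ identity. Such an R need not be a subset of the identity — not valid.
(E) MMp ⊃ Mp is the dual of axiom 4, which corresponds to transitivity. Such an R need not be transitive — not valid.
(F) axiom D: valid iff R is serial. Such an R need not be serial — not valid.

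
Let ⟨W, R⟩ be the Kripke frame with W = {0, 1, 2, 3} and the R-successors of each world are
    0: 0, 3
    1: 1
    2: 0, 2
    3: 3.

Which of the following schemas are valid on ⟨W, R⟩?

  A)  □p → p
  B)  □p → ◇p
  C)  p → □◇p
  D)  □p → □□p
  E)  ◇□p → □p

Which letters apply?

R is reflexive: each world relates to itself.
R is not symmetric: 0 R 3 but not 3 R 0.
R is not transitive: 2 R 0 and 0 R 3 but not 2 R 3.
R is not euclidean: 0 R 3 and 0 R 0 but not 3 R 0.
R is serial: every world has an R-successor.
(A) axiom T: valid iff R is reflexive. R is reflexive — valid.
(B) □p → ◇p (axiom D) characterises the serial frames. R is serial — valid.
(C) p → □◇p is axiom B, which corresponds to symmetry. R is not symmetric — not valid.
(D) axiom 4: valid iff R is transitive. R is not transitive — not valid.
(E) ◇□p → □p (the dual of axiom 5) characterises the euclidean frames. R is not euclidean — not valid.

A, B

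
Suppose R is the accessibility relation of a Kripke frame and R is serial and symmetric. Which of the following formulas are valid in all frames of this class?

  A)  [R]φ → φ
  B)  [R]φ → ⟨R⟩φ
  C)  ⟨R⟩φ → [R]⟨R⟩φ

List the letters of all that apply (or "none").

(A) axiom T: valid iff R is reflexive. Such an R need not be reflexive — not valid.
(B) [R]φ → ⟨R⟩φ (axiom D) characterises the serial frames. Every such R is serial — valid.
(C) ⟨R⟩φ → [R]⟨R⟩φ is axiom 5, which corresponds to the euclidean property. Such an R need not be euclidean — not valid.

B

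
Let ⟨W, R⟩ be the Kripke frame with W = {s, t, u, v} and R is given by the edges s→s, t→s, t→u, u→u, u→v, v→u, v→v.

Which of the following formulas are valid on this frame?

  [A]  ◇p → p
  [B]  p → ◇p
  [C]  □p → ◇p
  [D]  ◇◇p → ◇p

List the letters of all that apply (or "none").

C

R is not reflexive: not t R t.
R is not transitive: t R u and u R v but not t R v.
R is serial: every world has an R-successor.
R is not a subset of the identity: t R s with t ≠ s.
(A) ◇p → p is valid only on frames where every R-edge is a self-loop. Here R ⊄ identity — not valid.
(B) p → ◇p (the dual of axiom T) characterises the reflexive frames. R is not reflexive — not valid.
(C) axiom D: valid iff R is serial. R is serial — valid.
(D) ◇◇p → ◇p is the dual of axiom 4; it is valid on a frame exactly when R is transitive. R is not transitive, so not valid.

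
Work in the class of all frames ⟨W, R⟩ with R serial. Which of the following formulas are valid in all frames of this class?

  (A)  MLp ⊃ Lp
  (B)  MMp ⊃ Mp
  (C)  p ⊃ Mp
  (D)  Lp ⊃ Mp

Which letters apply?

(A) the dual of axiom 5: valid iff R is euclidean. Such an R need not be euclidean — not valid.
(B) MMp ⊃ Mp (the dual of axiom 4) characterises the transitive frames. Such an R need not be transitive — not valid.
(C) p ⊃ Mp (the dual of axiom T) characterises the reflexive frames. Such an R need not be reflexive — not valid.
(D) Lp ⊃ Mp is axiom D; it is valid on a frame exactly when R is serial. Every such R is serial, so valid.

D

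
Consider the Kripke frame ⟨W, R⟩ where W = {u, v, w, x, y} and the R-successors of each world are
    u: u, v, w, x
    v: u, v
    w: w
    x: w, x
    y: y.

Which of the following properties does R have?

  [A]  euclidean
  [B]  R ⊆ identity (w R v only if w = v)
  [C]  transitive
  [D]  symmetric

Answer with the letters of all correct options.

(A) not euclidean: u R v and u R w but not v R w.
(B) not ⊆ identity: u R v with u ≠ v.
(C) not transitive: v R u and u R w but not v R w.
(D) not symmetric: u R w but not w R u.

none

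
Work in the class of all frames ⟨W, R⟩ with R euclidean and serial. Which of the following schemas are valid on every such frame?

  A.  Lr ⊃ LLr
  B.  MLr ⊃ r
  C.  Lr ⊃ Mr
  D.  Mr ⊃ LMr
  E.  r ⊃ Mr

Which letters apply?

C, D

(A) Lr ⊃ LLr (axiom 4) characterises the transitive frames. Such an R need not be transitive — not valid.
(B) MLr ⊃ r (the dual of axiom B) characterises the symmetric frames. Such an R need not be symmetric — not valid.
(C) Lr ⊃ Mr is axiom D, which corresponds to seriality. Every such R is serial — valid.
(D) Mr ⊃ LMr is axiom 5, which corresponds to the euclidean property. Every such R is euclidean — valid.
(E) the dual of axiom T: valid iff R is reflexive. Such an R need not be reflexive — not valid.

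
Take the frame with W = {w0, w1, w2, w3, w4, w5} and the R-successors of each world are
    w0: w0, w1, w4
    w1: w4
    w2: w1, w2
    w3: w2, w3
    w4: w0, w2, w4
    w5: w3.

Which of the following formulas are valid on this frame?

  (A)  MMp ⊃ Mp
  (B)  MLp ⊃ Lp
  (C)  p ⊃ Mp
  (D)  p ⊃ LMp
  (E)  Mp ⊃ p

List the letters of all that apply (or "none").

R is not reflexive: not w1 R w1.
R is not symmetric: w0 R w1 but not w1 R w0.
R is not transitive: w0 R w4 and w4 R w2 but not w0 R w2.
R is not euclidean: w0 R w1 and w0 R w0 but not w1 R w0.
R is not a subset of the identity: w0 R w1 with w0 ≠ w1.
(A) MMp ⊃ Mp is the dual of axiom 4; it is valid on a frame exactly when R is transitive. R is not transitive, so not valid.
(B) MLp ⊃ Lp (the dual of axiom 5) characterises the euclidean frames. R is not euclidean — not valid.
(C) p ⊃ Mp is the dual of axiom T; it is valid on a frame exactly when R is reflexive. R is not reflexive, so not valid.
(D) p ⊃ LMp is axiom B; it is valid on a frame exactly when R is symmetric. R is not symmetric, so not valid.
(E) Mp ⊃ p is valid only on frames where every R-edge is a self-loop. Here R ⊄ identity — not valid.

none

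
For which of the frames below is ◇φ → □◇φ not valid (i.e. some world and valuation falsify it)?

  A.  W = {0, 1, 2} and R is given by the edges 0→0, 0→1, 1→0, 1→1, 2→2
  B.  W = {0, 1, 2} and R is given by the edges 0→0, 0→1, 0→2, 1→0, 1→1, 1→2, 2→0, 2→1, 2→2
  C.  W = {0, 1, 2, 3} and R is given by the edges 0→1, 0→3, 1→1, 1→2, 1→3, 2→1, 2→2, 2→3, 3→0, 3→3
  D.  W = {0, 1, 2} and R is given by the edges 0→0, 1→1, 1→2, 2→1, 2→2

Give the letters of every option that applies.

The schema ◇φ → □◇φ is axiom 5; it is valid on a frame iff R is euclidean.
(A) R is euclidean (any two R-successors of the same world are R-related), so the schema is valid here.
(B) R is euclidean (any two R-successors of the same world are R-related), so the schema is valid here.
(C) R is not euclidean (0 R 3 and 0 R 1 but not 3 R 1), so the schema fails here.
(D) R is euclidean (any two R-successors of the same world are R-related), so the schema is valid here.

C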